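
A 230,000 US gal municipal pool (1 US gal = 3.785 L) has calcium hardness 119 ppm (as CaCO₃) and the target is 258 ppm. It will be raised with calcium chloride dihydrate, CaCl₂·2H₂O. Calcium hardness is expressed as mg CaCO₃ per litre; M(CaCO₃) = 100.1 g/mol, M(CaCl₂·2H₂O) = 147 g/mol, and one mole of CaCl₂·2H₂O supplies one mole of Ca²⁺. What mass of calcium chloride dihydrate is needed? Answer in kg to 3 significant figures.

Volume: 230,000 US gal × 3.785 L/gal = 870,550 L.
Hardness to add: (258 − 119) = 139 mg/L as CaCO₃ × 870,550 L = 121,000 g as CaCO₃.
Moles of Ca²⁺ (1 mol Ca²⁺ ≡ 1 mol CaCO₃): 121,000 / 100.1 g/mol = 1209 mol.
Mass of CaCl₂·2H₂O: 1209 × 147 = 177,700 g.

178 kg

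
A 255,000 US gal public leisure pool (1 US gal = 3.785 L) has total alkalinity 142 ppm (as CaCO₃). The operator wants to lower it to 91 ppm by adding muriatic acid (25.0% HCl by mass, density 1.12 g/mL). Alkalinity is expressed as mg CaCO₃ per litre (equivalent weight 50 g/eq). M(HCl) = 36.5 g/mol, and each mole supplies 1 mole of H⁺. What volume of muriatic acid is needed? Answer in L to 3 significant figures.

Volume: 255,000 US gal × 3.785 L/gal = 965,175 L.
Alkalinity to neutralize: (142 − 91) = 51 mg/L as CaCO₃ × 965,175 L = 49,220 g as CaCO₃.
Equivalents of H⁺ required: 49,220 ÷ 50 g/eq = 984.5 eq = 984.5 mol HCl.
Mass of HCl: 984.5 × 36.5 = 35,930 g.
Mass of 25.0% solution: 35,930 / 0.25 = 143,700 g.
Volume: 143,700 g ÷ 1.12 g/mL = 128,300 mL.

128 L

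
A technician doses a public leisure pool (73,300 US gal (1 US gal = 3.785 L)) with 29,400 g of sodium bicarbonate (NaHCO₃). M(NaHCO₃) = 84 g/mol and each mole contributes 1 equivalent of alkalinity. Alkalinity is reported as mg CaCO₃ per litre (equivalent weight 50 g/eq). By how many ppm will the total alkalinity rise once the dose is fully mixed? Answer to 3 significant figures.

63.1 ppm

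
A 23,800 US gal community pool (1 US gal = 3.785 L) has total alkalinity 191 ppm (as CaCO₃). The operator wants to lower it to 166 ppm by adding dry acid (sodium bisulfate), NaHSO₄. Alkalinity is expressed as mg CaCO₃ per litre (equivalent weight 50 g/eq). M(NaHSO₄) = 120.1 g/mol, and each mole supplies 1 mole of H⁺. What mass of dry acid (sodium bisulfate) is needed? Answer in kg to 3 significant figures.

Volume: 23,800 US gal × 3.785 L/gal = 90,083 L.
Alkalinity to neutralize: (191 − 166) = 25 mg/L as CaCO₃ × 90,083 L = 2252 g as CaCO₃.
Equivalents of H⁺ required: 2252 ÷ 50 g/eq = 45.04 eq = 45.04 mol NaHSO₄.
Mass of NaHSO₄: 45.04 × 120.1 = 5409 g.

5.41 kg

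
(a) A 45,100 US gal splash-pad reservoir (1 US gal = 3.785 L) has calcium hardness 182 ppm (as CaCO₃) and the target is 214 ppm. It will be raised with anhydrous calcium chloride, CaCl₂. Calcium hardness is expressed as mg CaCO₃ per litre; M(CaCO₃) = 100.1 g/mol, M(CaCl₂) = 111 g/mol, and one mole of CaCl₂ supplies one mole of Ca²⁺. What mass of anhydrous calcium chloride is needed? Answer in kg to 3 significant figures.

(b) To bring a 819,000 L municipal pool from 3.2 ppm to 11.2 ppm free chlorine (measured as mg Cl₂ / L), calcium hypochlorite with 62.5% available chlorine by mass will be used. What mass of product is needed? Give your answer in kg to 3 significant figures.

(a) 6.06 kg; (b) 10.5 kg

(a) Volume: 45,100 US gal × 3.785 L/gal = 170,704 L.
(a) Hardness to add: (214 − 182) = 32 mg/L as CaCO₃ × 170,704 L = 5463 g as CaCO₃.
(a) Moles of Ca²⁺ (1 mol Ca²⁺ ≡ 1 mol CaCO₃): 5463 / 100.1 g/mol = 54.57 mol.
(a) Mass of CaCl₂: 54.57 × 111 = 6057 g.

(b) Chlorine deficit: 11.2 − 3.2 = 8 ppm = 8 mg/L as Cl₂.
(b) Cl₂ equivalent needed: 8 mg/L × 819,000 L = 6,552,000 mg = 6552 g.
(b) Product at 62.5% available chlorine: 6552 / 0.625 = 10,480 g.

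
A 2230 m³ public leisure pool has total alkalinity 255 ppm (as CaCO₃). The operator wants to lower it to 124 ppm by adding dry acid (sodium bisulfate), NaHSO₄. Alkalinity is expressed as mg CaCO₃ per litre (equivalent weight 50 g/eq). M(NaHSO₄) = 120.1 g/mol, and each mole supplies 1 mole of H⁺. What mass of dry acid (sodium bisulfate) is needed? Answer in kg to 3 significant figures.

702 kg

Volume: 2230 m³ = 2,230,000 L.
Alkalinity to neutralize: (255 − 124) = 131 mg/L as CaCO₃ × 2,230,000 L = 292,100 g as CaCO₃.
Equivalents of H⁺ required: 292,100 ÷ 50 g/eq = 5843 eq = 5843 mol NaHSO₄.
Mass of NaHSO₄: 5843 × 120.1 = 701,700 g.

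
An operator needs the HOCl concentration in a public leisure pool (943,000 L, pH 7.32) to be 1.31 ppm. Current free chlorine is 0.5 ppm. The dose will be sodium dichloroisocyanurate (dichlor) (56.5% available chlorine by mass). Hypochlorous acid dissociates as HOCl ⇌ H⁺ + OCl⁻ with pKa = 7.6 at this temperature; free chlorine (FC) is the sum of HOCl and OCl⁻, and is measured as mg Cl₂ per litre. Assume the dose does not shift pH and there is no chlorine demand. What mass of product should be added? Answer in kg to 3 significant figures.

2.50 kg

[OCl⁻]/[HOCl] = 10^(pH − pKa) = 10^(7.32 − 7.6) = 0.5248; fraction as HOCl = 1/(1 + 0.5248) = 0.6558.
Free chlorine required for 1.31 ppm HOCl: 1.31 / 0.6558 = 1.997 ppm.
FC to add: 1.997 − 0.5 = 1.497 mg/L as Cl₂.
Cl₂ equivalent: 1.497 mg/L × 943,000 L = 1412 g.
Product at 56.5% available Cl: 1412 / 0.565 = 2499 g.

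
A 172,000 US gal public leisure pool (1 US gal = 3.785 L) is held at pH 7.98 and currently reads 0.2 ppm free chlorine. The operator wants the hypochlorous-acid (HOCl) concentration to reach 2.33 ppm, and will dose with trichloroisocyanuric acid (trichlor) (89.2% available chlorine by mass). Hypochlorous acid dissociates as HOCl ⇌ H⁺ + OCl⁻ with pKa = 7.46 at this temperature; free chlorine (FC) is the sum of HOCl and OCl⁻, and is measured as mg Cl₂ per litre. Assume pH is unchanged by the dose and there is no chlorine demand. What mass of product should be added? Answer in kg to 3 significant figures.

7.19 kg

Volume: 172,000 US gal × 3.785 L/gal = 651,020 L.
[OCl⁻]/[HOCl] = 10^(pH − pKa) = 10^(7.98 − 7.46) = 3.311; fraction as HOCl = 1/(1 + 3.311) = 0.2319.
Free chlorine required for 2.33 ppm HOCl: 2.33 / 0.2319 = 10.05 ppm.
FC to add: 10.05 − 0.2 = 9.845 mg/L as Cl₂.
Cl₂ equivalent: 9.845 mg/L × 651,020 L = 6410 g.
Product at 89.2% available Cl: 6410 / 0.892 = 7186 g.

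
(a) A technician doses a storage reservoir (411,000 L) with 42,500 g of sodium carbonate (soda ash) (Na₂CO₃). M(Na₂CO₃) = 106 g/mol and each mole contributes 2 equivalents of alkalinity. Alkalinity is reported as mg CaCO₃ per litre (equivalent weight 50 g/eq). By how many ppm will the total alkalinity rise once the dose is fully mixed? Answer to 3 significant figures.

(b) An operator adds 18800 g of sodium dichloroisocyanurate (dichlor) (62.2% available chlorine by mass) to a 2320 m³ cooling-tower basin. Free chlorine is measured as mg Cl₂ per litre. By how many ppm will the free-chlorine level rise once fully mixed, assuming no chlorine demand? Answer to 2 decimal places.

(a) 97.6 ppm; (b) 5.04 ppm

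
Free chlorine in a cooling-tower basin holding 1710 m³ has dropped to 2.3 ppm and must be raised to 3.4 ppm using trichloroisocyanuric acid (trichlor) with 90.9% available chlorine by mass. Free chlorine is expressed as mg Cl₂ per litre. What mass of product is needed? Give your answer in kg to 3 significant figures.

2.07 kg

Volume: 1710 m³ = 1,710,000 L.
Chlorine deficit: 3.4 − 2.3 = 1.1 ppm = 1.1 mg/L as Cl₂.
Cl₂ equivalent needed: 1.1 mg/L × 1,710,000 L = 1,881,000 mg = 1881 g.
Product at 90.9% available chlorine: 1881 / 0.909 = 2069 g.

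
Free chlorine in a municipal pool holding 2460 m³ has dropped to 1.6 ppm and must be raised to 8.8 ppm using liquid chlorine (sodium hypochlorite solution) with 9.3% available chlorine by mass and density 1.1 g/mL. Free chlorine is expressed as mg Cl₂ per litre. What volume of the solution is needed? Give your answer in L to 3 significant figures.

173 L

Volume: 2460 m³ = 2,460,000 L.
Chlorine deficit: 8.8 − 1.6 = 7.2 ppm = 7.2 mg/L as Cl₂.
Cl₂ equivalent needed: 7.2 mg/L × 2,460,000 L = 17,710,000 mg = 17,710 g.
Product at 9.3% available chlorine: 17,710 / 0.093 = 190,500 g.
Volume at density 1.1 g/mL: 190,500 g ÷ 1.1 g/mL = 173,100 mL.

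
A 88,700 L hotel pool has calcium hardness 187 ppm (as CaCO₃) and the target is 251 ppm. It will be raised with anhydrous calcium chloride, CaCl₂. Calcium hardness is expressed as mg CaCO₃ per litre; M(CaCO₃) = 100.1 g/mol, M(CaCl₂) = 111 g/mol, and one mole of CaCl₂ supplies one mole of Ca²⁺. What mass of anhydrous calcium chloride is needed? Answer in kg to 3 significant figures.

6.29 kg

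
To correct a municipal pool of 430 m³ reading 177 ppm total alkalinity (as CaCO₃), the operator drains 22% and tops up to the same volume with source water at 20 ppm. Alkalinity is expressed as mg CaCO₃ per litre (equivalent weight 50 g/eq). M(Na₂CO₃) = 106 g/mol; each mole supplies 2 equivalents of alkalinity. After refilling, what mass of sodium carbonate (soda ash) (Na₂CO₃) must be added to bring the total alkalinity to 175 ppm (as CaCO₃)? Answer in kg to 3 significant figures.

Volume: 430 m³ = 430,000 L.
After draining 22% and refilling: 177 × 0.78 + 20 × 0.22 = 142.46 ppm.
Deficit to target: 175 − 142.46 = 32.54 mg/L.
As CaCO₃: 32.54 mg/L × 430,000 L = 13,990 g; ÷ 50 g/eq ÷ 2 = 139.9 mol Na₂CO₃.
Mass: 139.9 × 106 = 14,830 g.

14.8 kg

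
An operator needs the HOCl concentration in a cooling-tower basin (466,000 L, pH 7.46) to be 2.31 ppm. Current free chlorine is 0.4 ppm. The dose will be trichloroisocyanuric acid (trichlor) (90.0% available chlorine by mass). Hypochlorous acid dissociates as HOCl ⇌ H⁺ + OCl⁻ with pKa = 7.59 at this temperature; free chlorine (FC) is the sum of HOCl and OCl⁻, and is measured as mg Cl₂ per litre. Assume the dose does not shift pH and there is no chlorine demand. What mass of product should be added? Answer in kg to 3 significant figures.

[OCl⁻]/[HOCl] = 10^(pH − pKa) = 10^(7.46 − 7.59) = 0.7413; fraction as HOCl = 1/(1 + 0.7413) = 0.5743.
Free chlorine required for 2.31 ppm HOCl: 2.31 / 0.5743 = 4.022 ppm.
FC to add: 4.022 − 0.4 = 3.622 mg/L as Cl₂.
Cl₂ equivalent: 3.622 mg/L × 466,000 L = 1688 g.
Product at 90.0% available Cl: 1688 / 0.9 = 1876 g.

1.88 kg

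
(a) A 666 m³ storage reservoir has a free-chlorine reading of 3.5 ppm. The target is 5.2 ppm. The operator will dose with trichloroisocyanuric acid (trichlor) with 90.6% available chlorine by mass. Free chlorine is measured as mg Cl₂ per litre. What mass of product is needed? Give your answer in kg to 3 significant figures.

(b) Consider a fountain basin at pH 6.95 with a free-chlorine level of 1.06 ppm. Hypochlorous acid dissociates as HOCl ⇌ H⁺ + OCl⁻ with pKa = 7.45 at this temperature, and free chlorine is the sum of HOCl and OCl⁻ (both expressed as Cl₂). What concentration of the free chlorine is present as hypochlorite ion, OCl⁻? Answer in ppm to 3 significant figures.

(a) 1.25 kg; (b) 0.255 ppm

(a) Volume: 666 m³ = 666,000 L.
(a) Chlorine deficit: 5.2 − 3.5 = 1.7 ppm = 1.7 mg/L as Cl₂.
(a) Cl₂ equivalent needed: 1.7 mg/L × 666,000 L = 1,132,000 mg = 1132 g.
(a) Product at 90.6% available chlorine: 1132 / 0.906 = 1250 g.

(b) [OCl⁻]/[HOCl] = 10^(pH − pKa) = 10^(6.95 − 7.45) = 10^-0.50 = 0.3162.
(b) Fraction as HOCl = 1 / (1 + 0.3162) = 0.7597.
(b) OCl⁻ = (1 − 0.7597) × 1.06 ppm = 0.2547 ppm.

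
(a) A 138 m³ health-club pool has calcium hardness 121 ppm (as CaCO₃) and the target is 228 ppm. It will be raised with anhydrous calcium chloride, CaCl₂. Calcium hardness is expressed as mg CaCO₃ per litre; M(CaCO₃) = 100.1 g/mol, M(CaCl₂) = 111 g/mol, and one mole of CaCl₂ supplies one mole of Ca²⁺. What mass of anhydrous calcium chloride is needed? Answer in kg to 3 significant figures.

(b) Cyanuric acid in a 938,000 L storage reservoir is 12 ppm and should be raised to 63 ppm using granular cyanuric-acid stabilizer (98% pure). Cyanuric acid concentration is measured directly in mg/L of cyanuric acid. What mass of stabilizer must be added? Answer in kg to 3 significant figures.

(a) Volume: 138 m³ = 138,000 L.
(a) Hardness to add: (228 − 121) = 107 mg/L as CaCO₃ × 138,000 L = 14,770 g as CaCO₃.
(a) Moles of Ca²⁺ (1 mol Ca²⁺ ≡ 1 mol CaCO₃): 14,770 / 100.1 g/mol = 147.5 mol.
(a) Mass of CaCl₂: 147.5 × 111 = 16,370 g.

(b) CYA to add: (63 − 12) = 51 mg/L × 938,000 L = 47,840 g cyanuric acid.
(b) At 98% purity: 47,840 / 0.98 = 48,810 g product.

(a) 16.4 kg; (b) 48.8 kg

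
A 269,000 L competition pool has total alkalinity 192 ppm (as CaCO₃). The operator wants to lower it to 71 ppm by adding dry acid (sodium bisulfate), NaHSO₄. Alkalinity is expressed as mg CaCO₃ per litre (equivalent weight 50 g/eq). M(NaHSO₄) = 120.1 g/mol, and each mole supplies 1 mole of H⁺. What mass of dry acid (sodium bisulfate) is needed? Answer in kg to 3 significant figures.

Alkalinity to neutralize: (192 − 71) = 121 mg/L as CaCO₃ × 269,000 L = 32,550 g as CaCO₃.
Equivalents of H⁺ required: 32,550 ÷ 50 g/eq = 651 eq = 651 mol NaHSO₄.
Mass of NaHSO₄: 651 × 120.1 = 78,180 g.

78.2 kg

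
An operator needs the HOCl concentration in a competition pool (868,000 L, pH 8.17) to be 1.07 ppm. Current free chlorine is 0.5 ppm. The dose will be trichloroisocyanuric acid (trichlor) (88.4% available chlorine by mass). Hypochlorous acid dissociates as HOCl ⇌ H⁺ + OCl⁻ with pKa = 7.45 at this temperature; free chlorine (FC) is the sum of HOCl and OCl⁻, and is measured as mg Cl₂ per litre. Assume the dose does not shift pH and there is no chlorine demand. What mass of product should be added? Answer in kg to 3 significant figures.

6.07 kg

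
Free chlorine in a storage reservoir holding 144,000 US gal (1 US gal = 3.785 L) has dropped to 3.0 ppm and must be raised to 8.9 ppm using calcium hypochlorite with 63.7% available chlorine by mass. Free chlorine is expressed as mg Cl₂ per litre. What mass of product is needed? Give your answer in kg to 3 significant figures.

Volume: 144,000 US gal × 3.785 L/gal = 545,040 L.
Chlorine deficit: 8.9 − 3.0 = 5.9 ppm = 5.9 mg/L as Cl₂.
Cl₂ equivalent needed: 5.9 mg/L × 545,040 L = 3,216,000 mg = 3216 g.
Product at 63.7% available chlorine: 3216 / 0.637 = 5048 g.

5.05 kg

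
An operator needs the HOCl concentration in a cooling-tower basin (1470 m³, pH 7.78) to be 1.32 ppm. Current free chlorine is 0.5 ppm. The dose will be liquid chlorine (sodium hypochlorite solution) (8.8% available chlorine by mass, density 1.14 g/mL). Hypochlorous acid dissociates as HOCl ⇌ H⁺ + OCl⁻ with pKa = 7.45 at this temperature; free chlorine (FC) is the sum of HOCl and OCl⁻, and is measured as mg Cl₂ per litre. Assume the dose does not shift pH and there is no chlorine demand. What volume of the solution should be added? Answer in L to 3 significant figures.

Volume: 1470 m³ = 1,470,000 L.
[OCl⁻]/[HOCl] = 10^(pH − pKa) = 10^(7.78 − 7.45) = 2.138; fraction as HOCl = 1/(1 + 2.138) = 0.3187.
Free chlorine required for 1.32 ppm HOCl: 1.32 / 0.3187 = 4.142 ppm.
FC to add: 4.142 − 0.5 = 3.642 mg/L as Cl₂.
Cl₂ equivalent: 3.642 mg/L × 1,470,000 L = 5354 g.
Product at 8.8% available Cl: 5354 / 0.088 = 60,840 g.
Volume: 60,840 g ÷ 1.14 g/mL = 53,370 mL.

53.4 L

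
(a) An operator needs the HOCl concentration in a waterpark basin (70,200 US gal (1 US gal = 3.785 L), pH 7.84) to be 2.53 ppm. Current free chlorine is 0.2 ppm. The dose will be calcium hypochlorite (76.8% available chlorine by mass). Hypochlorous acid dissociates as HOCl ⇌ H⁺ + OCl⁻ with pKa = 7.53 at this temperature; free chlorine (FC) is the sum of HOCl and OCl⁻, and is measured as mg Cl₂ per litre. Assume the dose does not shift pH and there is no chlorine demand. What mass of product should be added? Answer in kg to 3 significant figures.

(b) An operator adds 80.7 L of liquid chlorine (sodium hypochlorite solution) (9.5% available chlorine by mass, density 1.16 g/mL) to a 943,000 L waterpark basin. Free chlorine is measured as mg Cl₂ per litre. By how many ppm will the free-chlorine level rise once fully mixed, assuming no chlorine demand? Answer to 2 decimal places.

(a) 2.59 kg; (b) 9.43 ppm

(a) Volume: 70,200 US gal × 3.785 L/gal = 265,707 L.
(a) [OCl⁻]/[HOCl] = 10^(pH − pKa) = 10^(7.84 − 7.53) = 2.042; fraction as HOCl = 1/(1 + 2.042) = 0.3288.
(a) Free chlorine required for 2.53 ppm HOCl: 2.53 / 0.3288 = 7.696 ppm.
(a) FC to add: 7.696 − 0.2 = 7.496 mg/L as Cl₂.
(a) Cl₂ equivalent: 7.496 mg/L × 265,707 L = 1992 g.
(a) Product at 76.8% available Cl: 1992 / 0.768 = 2593 g.

(b) Mass of solution: 80.7 L × 1000 mL/L × 1.16 g/mL = 93,610 g.
(b) Available chlorine delivered: 93,610 g × 0.095 = 8893 g as Cl₂.
(b) Concentration rise: 8893 g / 943,000 L = 9.431 mg/L = 9.43 ppm.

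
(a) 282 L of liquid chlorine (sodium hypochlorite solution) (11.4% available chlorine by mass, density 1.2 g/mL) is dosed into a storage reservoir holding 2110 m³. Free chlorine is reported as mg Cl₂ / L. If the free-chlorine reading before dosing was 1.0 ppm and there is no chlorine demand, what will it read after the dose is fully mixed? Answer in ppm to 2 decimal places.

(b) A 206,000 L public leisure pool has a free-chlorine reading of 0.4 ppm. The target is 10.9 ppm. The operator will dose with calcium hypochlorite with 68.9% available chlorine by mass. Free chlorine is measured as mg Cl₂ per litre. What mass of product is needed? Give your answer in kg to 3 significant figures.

(a) 19.28 ppm; (b) 3.14 kg

(a) Volume: 2110 m³ = 2,110,000 L.
(a) Mass of solution: 282 L × 1000 mL/L × 1.2 g/mL = 338,400 g.
(a) Available chlorine delivered: 338,400 g × 0.114 = 38,580 g as Cl₂.
(a) Concentration rise: 38,580 g / 2,110,000 L = 18.28 mg/L = 18.28 ppm.
(a) Final FC: 1.0 + 18.28 = 19.28 ppm.

(b) Chlorine deficit: 10.9 − 0.4 = 10.5 ppm = 10.5 mg/L as Cl₂.
(b) Cl₂ equivalent needed: 10.5 mg/L × 206,000 L = 2,163,000 mg = 2163 g.
(b) Product at 68.9% available chlorine: 2163 / 0.689 = 3139 g.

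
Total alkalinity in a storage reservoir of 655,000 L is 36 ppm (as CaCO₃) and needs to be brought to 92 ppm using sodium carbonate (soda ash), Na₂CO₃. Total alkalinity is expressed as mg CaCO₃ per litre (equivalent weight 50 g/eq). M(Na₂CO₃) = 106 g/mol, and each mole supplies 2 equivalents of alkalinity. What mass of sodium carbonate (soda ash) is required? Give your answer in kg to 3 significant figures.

Alkalinity to add: (92 − 36) = 56 mg/L as CaCO₃ × 655,000 L = 36,680 g as CaCO₃.
Equivalents: 36,680 g ÷ 50 g/eq = 733.6 eq.
Each mole of Na₂CO₃ supplies 2 eq, so 733.6 / 2 = 366.8 mol.
Mass: 366.8 mol × 106 g/mol = 38,880 g.

38.9 kg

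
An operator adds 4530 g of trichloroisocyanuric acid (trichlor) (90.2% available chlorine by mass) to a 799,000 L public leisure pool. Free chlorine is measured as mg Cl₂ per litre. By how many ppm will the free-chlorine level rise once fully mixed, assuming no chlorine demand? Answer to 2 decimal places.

Available chlorine delivered: 4530 g × 0.902 = 4086 g as Cl₂.
Concentration rise: 4086 g / 799,000 L = 5.114 mg/L = 5.11 ppm.

5.11 ppm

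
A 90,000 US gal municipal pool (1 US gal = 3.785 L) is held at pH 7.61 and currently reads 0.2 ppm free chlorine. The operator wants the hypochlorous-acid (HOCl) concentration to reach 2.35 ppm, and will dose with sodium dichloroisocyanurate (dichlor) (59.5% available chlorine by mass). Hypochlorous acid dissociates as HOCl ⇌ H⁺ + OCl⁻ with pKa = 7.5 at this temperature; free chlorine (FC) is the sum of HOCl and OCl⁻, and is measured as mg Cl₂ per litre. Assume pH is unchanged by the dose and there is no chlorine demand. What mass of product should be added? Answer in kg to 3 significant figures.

2.96 kg

Volume: 90,000 US gal × 3.785 L/gal = 340,650 L.
[OCl⁻]/[HOCl] = 10^(pH − pKa) = 10^(7.61 − 7.5) = 1.288; fraction as HOCl = 1/(1 + 1.288) = 0.437.
Free chlorine required for 2.35 ppm HOCl: 2.35 / 0.437 = 5.377 ppm.
FC to add: 5.377 − 0.2 = 5.177 mg/L as Cl₂.
Cl₂ equivalent: 5.177 mg/L × 340,650 L = 1764 g.
Product at 59.5% available Cl: 1764 / 0.595 = 2964 g.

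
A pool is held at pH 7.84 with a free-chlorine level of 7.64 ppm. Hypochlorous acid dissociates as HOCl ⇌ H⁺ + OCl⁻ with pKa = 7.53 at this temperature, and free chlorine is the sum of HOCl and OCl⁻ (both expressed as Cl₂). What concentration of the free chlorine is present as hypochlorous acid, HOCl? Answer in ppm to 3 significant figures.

[OCl⁻]/[HOCl] = 10^(pH − pKa) = 10^(7.84 − 7.53) = 10^0.31 = 2.042.
Fraction as HOCl = 1 / (1 + 2.042) = 0.3288.
HOCl = 0.3288 × 7.64 ppm = 2.512 ppm.

2.51 ppm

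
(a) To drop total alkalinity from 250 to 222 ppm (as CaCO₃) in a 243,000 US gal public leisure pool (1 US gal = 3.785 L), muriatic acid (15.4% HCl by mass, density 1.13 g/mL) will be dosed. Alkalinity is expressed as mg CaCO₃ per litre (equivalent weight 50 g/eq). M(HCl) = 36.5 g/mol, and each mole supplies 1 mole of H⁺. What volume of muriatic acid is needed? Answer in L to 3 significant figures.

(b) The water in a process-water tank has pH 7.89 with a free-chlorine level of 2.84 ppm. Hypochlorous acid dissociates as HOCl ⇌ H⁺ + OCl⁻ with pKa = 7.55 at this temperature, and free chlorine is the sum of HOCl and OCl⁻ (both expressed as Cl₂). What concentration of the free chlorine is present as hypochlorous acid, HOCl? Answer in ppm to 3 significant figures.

(a) Volume: 243,000 US gal × 3.785 L/gal = 919,755 L.
(a) Alkalinity to neutralize: (250 − 222) = 28 mg/L as CaCO₃ × 919,755 L = 25,750 g as CaCO₃.
(a) Equivalents of H⁺ required: 25,750 ÷ 50 g/eq = 515.1 eq = 515.1 mol HCl.
(a) Mass of HCl: 515.1 × 36.5 = 18,800 g.
(a) Mass of 15.4% solution: 18,800 / 0.154 = 122,100 g.
(a) Volume: 122,100 g ÷ 1.13 g/mL = 108,000 mL.

(b) [OCl⁻]/[HOCl] = 10^(pH − pKa) = 10^(7.89 − 7.55) = 10^0.34 = 2.188.
(b) Fraction as HOCl = 1 / (1 + 2.188) = 0.3137.
(b) HOCl = 0.3137 × 2.84 ppm = 0.8909 ppm.

(a) 108 L; (b) 0.891 ppm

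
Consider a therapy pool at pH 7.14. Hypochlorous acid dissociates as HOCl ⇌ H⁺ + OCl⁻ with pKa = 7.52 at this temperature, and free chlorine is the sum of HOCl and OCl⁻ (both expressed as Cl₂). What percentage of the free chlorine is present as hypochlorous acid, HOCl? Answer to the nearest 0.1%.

[OCl⁻]/[HOCl] = 10^(pH − pKa) = 10^(7.14 − 7.52) = 10^-0.38 = 0.4169.
Fraction as HOCl = 1 / (1 + 0.4169) = 0.7058.

70.6%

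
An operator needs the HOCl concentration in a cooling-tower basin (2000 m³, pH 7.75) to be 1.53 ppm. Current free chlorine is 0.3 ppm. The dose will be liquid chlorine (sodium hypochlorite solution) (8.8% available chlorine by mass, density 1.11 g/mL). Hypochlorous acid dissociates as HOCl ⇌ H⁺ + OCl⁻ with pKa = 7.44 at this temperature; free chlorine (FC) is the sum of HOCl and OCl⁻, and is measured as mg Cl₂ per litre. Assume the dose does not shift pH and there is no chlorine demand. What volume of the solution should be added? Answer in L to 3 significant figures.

89.1 L

Volume: 2000 m³ = 2,000,000 L.
[OCl⁻]/[HOCl] = 10^(pH − pKa) = 10^(7.75 − 7.44) = 2.042; fraction as HOCl = 1/(1 + 2.042) = 0.3288.
Free chlorine required for 1.53 ppm HOCl: 1.53 / 0.3288 = 4.654 ppm.
FC to add: 4.654 − 0.3 = 4.354 mg/L as Cl₂.
Cl₂ equivalent: 4.354 mg/L × 2,000,000 L = 8708 g.
Product at 8.8% available Cl: 8708 / 0.088 = 98,950 g.
Volume: 98,950 g ÷ 1.11 g/mL = 89,150 mL.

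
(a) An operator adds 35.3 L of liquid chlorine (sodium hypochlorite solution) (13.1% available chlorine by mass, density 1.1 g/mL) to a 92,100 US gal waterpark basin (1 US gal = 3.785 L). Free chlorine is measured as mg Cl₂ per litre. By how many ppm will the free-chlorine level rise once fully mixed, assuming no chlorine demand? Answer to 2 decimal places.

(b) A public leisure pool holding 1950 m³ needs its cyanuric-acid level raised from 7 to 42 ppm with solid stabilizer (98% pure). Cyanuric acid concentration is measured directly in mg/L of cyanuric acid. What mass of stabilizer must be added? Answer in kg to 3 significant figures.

(a) Volume: 92,100 US gal × 3.785 L/gal = 348,598 L.
(a) Mass of solution: 35.3 L × 1000 mL/L × 1.1 g/mL = 38,830 g.
(a) Available chlorine delivered: 38,830 g × 0.131 = 5087 g as Cl₂.
(a) Concentration rise: 5087 g / 348,598 L = 14.59 mg/L = 14.59 ppm.

(b) Volume: 1950 m³ = 1,950,000 L.
(b) CYA to add: (42 − 7) = 35 mg/L × 1,950,000 L = 68,250 g cyanuric acid.
(b) At 98% purity: 68,250 / 0.98 = 69,640 g product.

(a) 14.59 ppm; (b) 69.6 kg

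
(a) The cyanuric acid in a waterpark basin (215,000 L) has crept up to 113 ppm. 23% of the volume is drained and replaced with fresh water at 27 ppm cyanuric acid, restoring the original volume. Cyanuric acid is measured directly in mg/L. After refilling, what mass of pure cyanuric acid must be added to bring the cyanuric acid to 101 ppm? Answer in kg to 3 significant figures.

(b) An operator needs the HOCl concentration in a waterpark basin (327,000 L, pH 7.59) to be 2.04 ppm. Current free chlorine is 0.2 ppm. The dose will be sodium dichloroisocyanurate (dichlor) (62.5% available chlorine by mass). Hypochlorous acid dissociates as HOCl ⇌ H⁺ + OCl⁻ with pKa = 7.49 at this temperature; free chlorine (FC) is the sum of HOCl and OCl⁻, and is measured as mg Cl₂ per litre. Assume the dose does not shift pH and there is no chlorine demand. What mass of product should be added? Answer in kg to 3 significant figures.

(a) 1.67 kg; (b) 2.31 kg

(a) After draining 23% and refilling: 113 × 0.77 + 27 × 0.23 = 93.22 ppm.
(a) Deficit to target: 101 − 93.22 = 7.78 mg/L.
(a) Mass: 7.78 mg/L × 215,000 L = 1673 g cyanuric acid.

(b) [OCl⁻]/[HOCl] = 10^(pH − pKa) = 10^(7.59 − 7.49) = 1.259; fraction as HOCl = 1/(1 + 1.259) = 0.4427.
(b) Free chlorine required for 2.04 ppm HOCl: 2.04 / 0.4427 = 4.608 ppm.
(b) FC to add: 4.608 − 0.2 = 4.408 mg/L as Cl₂.
(b) Cl₂ equivalent: 4.408 mg/L × 327,000 L = 1441 g.
(b) Product at 62.5% available Cl: 1441 / 0.625 = 2306 g.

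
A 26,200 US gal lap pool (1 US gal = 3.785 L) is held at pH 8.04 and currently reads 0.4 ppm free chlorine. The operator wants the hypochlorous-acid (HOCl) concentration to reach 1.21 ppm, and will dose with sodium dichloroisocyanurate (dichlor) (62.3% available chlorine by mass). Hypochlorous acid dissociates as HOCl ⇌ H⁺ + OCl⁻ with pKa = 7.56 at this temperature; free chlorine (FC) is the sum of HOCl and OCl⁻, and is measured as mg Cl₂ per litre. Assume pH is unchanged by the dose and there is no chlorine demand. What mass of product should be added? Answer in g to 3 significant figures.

711 g

Volume: 26,200 US gal × 3.785 L/gal = 99,167 L.
[OCl⁻]/[HOCl] = 10^(pH − pKa) = 10^(8.04 − 7.56) = 3.02; fraction as HOCl = 1/(1 + 3.02) = 0.2488.
Free chlorine required for 1.21 ppm HOCl: 1.21 / 0.2488 = 4.864 ppm.
FC to add: 4.864 − 0.4 = 4.464 mg/L as Cl₂.
Cl₂ equivalent: 4.464 mg/L × 99,167 L = 442.7 g.
Product at 62.3% available Cl: 442.7 / 0.623 = 710.6 g.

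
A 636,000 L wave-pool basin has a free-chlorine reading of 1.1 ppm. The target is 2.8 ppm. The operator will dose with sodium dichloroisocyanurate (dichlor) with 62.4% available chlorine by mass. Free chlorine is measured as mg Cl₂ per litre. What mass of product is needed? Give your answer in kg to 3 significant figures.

Chlorine deficit: 2.8 − 1.1 = 1.7 ppm = 1.7 mg/L as Cl₂.
Cl₂ equivalent needed: 1.7 mg/L × 636,000 L = 1,081,000 mg = 1081 g.
Product at 62.4% available chlorine: 1081 / 0.624 = 1733 g.

1.73 kg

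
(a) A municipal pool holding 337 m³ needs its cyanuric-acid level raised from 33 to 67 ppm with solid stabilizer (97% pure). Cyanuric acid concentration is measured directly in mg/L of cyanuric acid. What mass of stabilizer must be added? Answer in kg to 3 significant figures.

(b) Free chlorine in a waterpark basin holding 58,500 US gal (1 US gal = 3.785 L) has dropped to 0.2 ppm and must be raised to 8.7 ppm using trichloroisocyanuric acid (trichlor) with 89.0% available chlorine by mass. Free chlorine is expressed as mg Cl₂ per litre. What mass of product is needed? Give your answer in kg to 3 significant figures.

(a) 11.8 kg; (b) 2.11 kg

(a) Volume: 337 m³ = 337,000 L.
(a) CYA to add: (67 − 33) = 34 mg/L × 337,000 L = 11,460 g cyanuric acid.
(a) At 97% purity: 11,460 / 0.97 = 11,810 g product.

(b) Volume: 58,500 US gal × 3.785 L/gal = 221,422 L.
(b) Chlorine deficit: 8.7 − 0.2 = 8.5 ppm = 8.5 mg/L as Cl₂.
(b) Cl₂ equivalent needed: 8.5 mg/L × 221,422 L = 1,882,000 mg = 1882 g.
(b) Product at 89.0% available chlorine: 1882 / 0.89 = 2115 g.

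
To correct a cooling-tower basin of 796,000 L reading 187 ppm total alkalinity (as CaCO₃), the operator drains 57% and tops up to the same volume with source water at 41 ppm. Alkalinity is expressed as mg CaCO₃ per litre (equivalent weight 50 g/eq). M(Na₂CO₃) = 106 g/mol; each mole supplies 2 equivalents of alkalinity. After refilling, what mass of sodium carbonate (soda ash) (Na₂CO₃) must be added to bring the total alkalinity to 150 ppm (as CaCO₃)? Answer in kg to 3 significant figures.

39.0 kg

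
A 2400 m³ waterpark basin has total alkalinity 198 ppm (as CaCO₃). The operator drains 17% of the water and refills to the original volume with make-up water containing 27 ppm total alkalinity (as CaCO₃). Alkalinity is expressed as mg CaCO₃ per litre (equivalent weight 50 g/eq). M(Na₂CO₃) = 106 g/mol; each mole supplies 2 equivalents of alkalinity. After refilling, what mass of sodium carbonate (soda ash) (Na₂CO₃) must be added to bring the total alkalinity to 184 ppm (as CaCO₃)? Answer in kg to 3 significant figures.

Volume: 2400 m³ = 2,400,000 L.
After draining 17% and refilling: 198 × 0.83 + 27 × 0.17 = 168.93 ppm.
Deficit to target: 184 − 168.93 = 15.07 mg/L.
As CaCO₃: 15.07 mg/L × 2,400,000 L = 36,170 g; ÷ 50 g/eq ÷ 2 = 361.7 mol Na₂CO₃.
Mass: 361.7 × 106 = 38,340 g.

38.3 kg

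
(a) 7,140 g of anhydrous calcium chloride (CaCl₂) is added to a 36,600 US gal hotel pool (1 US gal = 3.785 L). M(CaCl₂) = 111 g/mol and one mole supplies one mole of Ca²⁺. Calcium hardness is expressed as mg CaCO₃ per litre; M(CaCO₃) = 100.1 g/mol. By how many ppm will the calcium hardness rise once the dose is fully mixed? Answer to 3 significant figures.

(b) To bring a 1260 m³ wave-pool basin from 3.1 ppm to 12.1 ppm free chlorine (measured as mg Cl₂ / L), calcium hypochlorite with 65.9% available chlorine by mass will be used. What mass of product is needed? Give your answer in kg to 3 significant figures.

(a) 46.5 ppm; (b) 17.2 kg

(a) Volume: 36,600 US gal × 3.785 L/gal = 138,531 L.
(a) Moles of Ca²⁺: 7,140 g ÷ 111 g/mol = 64.32 mol.
(a) As CaCO₃: 64.32 mol × 100.1 g/mol = 6439 g.
(a) Rise: 6439 g / 138,531 L × 1000 = 46.48 mg/L.

(b) Volume: 1260 m³ = 1,260,000 L.
(b) Chlorine deficit: 12.1 − 3.1 = 9 ppm = 9 mg/L as Cl₂.
(b) Cl₂ equivalent needed: 9 mg/L × 1,260,000 L = 11,340,000 mg = 11,340 g.
(b) Product at 65.9% available chlorine: 11,340 / 0.659 = 17,210 g.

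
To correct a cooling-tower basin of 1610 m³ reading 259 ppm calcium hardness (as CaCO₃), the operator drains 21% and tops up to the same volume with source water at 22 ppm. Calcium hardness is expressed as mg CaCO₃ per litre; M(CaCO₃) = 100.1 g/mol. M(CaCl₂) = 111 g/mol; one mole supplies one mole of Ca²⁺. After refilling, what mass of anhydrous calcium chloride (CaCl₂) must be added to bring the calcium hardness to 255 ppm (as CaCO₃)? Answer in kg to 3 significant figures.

Volume: 1610 m³ = 1,610,000 L.
After draining 21% and refilling: 259 × 0.79 + 22 × 0.21 = 209.23 ppm.
Deficit to target: 255 − 209.23 = 45.77 mg/L.
As CaCO₃: 45.77 mg/L × 1,610,000 L = 73,690 g; ÷ 100.1 = 736.2 mol Ca²⁺.
Mass: 736.2 × 111 = 81,710 g.

81.7 kg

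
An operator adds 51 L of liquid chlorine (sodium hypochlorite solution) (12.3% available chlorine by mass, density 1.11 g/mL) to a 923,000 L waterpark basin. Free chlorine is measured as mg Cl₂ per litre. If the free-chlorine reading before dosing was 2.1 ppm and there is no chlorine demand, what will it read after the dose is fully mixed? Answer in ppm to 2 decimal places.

9.64 ppm

Mass of solution: 51 L × 1000 mL/L × 1.11 g/mL = 56,610 g.
Available chlorine delivered: 56,610 g × 0.123 = 6963 g as Cl₂.
Concentration rise: 6963 g / 923,000 L = 7.544 mg/L = 7.54 ppm.
Final FC: 2.1 + 7.54 = 9.64 ppm.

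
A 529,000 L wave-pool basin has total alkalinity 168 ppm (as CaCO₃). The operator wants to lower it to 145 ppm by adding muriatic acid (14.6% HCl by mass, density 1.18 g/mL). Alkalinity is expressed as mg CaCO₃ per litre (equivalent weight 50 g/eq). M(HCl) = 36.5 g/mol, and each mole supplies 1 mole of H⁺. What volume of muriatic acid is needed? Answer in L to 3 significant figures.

51.6 L

Alkalinity to neutralize: (168 − 145) = 23 mg/L as CaCO₃ × 529,000 L = 12,170 g as CaCO₃.
Equivalents of H⁺ required: 12,170 ÷ 50 g/eq = 243.3 eq = 243.3 mol HCl.
Mass of HCl: 243.3 × 36.5 = 8882 g.
Mass of 14.6% solution: 8882 / 0.146 = 60,840 g.
Volume: 60,840 g ÷ 1.18 g/mL = 51,560 mL.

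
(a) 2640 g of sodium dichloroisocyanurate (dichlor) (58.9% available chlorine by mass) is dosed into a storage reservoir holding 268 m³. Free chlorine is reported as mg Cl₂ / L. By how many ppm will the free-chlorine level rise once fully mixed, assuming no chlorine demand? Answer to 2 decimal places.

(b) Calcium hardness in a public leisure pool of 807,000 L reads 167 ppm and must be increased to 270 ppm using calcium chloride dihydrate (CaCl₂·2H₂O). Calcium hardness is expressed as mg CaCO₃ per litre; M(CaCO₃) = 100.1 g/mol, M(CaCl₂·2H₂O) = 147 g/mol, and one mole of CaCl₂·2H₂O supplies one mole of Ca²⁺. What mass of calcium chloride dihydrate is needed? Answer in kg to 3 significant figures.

(a) 5.80 ppm; (b) 122 kg

(a) Volume: 268 m³ = 268,000 L.
(a) Available chlorine delivered: 2640 g × 0.589 = 1555 g as Cl₂.
(a) Concentration rise: 1555 g / 268,000 L = 5.802 mg/L = 5.80 ppm.

(b) Hardness to add: (270 − 167) = 103 mg/L as CaCO₃ × 807,000 L = 83,120 g as CaCO₃.
(b) Moles of Ca²⁺ (1 mol Ca²⁺ ≡ 1 mol CaCO₃): 83,120 / 100.1 g/mol = 830.4 mol.
(b) Mass of CaCl₂·2H₂O: 830.4 × 147 = 122,100 g.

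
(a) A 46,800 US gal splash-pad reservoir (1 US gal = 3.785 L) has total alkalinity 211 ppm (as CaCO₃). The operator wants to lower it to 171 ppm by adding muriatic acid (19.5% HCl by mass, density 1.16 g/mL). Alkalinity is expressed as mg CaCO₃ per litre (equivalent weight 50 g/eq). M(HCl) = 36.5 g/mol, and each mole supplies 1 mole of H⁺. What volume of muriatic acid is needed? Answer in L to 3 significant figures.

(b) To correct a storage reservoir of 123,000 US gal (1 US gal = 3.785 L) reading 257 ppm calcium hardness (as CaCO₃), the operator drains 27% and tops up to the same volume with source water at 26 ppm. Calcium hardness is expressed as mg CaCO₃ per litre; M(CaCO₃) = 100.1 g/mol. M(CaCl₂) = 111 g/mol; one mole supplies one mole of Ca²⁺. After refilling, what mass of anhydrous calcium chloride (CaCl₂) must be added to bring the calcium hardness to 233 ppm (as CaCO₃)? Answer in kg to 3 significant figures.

(a) Volume: 46,800 US gal × 3.785 L/gal = 177,138 L.
(a) Alkalinity to neutralize: (211 − 171) = 40 mg/L as CaCO₃ × 177,138 L = 7086 g as CaCO₃.
(a) Equivalents of H⁺ required: 7086 ÷ 50 g/eq = 141.7 eq = 141.7 mol HCl.
(a) Mass of HCl: 141.7 × 36.5 = 5172 g.
(a) Mass of 19.5% solution: 5172 / 0.195 = 26,530 g.
(a) Volume: 26,530 g ÷ 1.16 g/mL = 22,870 mL.

(b) Volume: 123,000 US gal × 3.785 L/gal = 465,555 L.
(b) After draining 27% and refilling: 257 × 0.73 + 26 × 0.27 = 194.63 ppm.
(b) Deficit to target: 233 − 194.63 = 38.37 mg/L.
(b) As CaCO₃: 38.37 mg/L × 465,555 L = 17,860 g; ÷ 100.1 = 178.5 mol Ca²⁺.
(b) Mass: 178.5 × 111 = 19,810 g.

(a) 22.9 L; (b) 19.8 kg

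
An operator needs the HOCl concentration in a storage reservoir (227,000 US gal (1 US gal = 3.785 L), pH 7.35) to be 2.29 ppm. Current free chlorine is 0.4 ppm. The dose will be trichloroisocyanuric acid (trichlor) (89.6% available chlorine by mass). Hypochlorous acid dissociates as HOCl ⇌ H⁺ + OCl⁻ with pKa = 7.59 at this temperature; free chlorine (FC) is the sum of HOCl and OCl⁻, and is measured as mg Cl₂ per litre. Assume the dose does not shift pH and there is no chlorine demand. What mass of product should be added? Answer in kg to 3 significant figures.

Volume: 227,000 US gal × 3.785 L/gal = 859,195 L.
[OCl⁻]/[HOCl] = 10^(pH − pKa) = 10^(7.35 − 7.59) = 0.5754; fraction as HOCl = 1/(1 + 0.5754) = 0.6347.
Free chlorine required for 2.29 ppm HOCl: 2.29 / 0.6347 = 3.608 ppm.
FC to add: 3.608 − 0.4 = 3.208 mg/L as Cl₂.
Cl₂ equivalent: 3.208 mg/L × 859,195 L = 2756 g.
Product at 89.6% available Cl: 2756 / 0.896 = 3076 g.

3.08 kg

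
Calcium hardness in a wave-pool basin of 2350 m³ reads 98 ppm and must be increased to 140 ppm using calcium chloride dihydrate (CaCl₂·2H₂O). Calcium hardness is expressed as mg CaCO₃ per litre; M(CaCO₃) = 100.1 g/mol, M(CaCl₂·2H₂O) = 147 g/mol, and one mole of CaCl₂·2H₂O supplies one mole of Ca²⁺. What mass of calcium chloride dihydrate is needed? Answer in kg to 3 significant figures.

Volume: 2350 m³ = 2,350,000 L.
Hardness to add: (140 − 98) = 42 mg/L as CaCO₃ × 2,350,000 L = 98,700 g as CaCO₃.
Moles of Ca²⁺ (1 mol Ca²⁺ ≡ 1 mol CaCO₃): 98,700 / 100.1 g/mol = 986 mol.
Mass of CaCl₂·2H₂O: 986 × 147 = 144,900 g.

145 kg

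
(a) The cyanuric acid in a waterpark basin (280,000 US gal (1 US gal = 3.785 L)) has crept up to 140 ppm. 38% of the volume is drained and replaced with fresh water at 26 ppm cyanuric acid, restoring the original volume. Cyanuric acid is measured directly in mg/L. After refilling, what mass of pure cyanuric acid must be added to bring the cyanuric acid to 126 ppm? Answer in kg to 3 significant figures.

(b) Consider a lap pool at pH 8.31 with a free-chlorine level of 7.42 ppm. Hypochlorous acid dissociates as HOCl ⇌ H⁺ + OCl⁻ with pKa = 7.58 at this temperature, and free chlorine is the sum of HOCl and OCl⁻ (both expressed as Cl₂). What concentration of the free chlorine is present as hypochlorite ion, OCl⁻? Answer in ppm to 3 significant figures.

(a) Volume: 280,000 US gal × 3.785 L/gal = 1,059,800 L.
(a) After draining 38% and refilling: 140 × 0.62 + 26 × 0.38 = 96.68 ppm.
(a) Deficit to target: 126 − 96.68 = 29.32 mg/L.
(a) Mass: 29.32 mg/L × 1,059,800 L = 31,070 g cyanuric acid.

(b) [OCl⁻]/[HOCl] = 10^(pH − pKa) = 10^(8.31 − 7.58) = 10^0.73 = 5.37.
(b) Fraction as HOCl = 1 / (1 + 5.37) = 0.157.
(b) OCl⁻ = (1 − 0.157) × 7.42 ppm = 6.255 ppm.

(a) 31.1 kg; (b) 6.26 ppm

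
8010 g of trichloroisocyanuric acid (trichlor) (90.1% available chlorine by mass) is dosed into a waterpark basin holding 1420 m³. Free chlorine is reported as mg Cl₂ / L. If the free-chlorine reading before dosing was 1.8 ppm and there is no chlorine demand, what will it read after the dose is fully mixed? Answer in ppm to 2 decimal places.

6.88 ppm

Volume: 1420 m³ = 1,420,000 L.
Available chlorine delivered: 8010 g × 0.901 = 7217 g as Cl₂.
Concentration rise: 7217 g / 1,420,000 L = 5.082 mg/L = 5.08 ppm.
Final FC: 1.8 + 5.08 = 6.88 ppm.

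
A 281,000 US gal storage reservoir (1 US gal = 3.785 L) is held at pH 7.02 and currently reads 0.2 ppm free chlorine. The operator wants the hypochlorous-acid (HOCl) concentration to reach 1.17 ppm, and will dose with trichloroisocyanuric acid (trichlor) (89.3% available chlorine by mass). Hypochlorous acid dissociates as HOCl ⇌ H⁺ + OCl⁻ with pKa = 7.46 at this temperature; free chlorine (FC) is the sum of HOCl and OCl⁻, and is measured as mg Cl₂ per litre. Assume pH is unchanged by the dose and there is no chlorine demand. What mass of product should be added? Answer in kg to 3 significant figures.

Volume: 281,000 US gal × 3.785 L/gal = 1,063,585 L.
[OCl⁻]/[HOCl] = 10^(pH − pKa) = 10^(7.02 − 7.46) = 0.3631; fraction as HOCl = 1/(1 + 0.3631) = 0.7336.
Free chlorine required for 1.17 ppm HOCl: 1.17 / 0.7336 = 1.595 ppm.
FC to add: 1.595 − 0.2 = 1.395 mg/L as Cl₂.
Cl₂ equivalent: 1.395 mg/L × 1,063,585 L = 1483 g.
Product at 89.3% available Cl: 1483 / 0.893 = 1661 g.

1.66 kg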